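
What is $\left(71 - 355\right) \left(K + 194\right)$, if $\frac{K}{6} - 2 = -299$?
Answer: $450992$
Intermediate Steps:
$K = -1782$ ($K = 12 + 6 \left(-299\right) = 12 - 1794 = -1782$)
$\left(71 - 355\right) \left(K + 194\right) = \left(71 - 355\right) \left(-1782 + 194\right) = \left(-284\right) \left(-1588\right) = 450992$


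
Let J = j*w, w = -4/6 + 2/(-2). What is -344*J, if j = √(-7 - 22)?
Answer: 1720*I*√29/3 ≈ 3087.5*I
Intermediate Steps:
w = -5/3 (w = -4*⅙ + 2*(-½) = -⅔ - 1 = -5/3 ≈ -1.6667)
j = I*√29 (j = √(-29) = I*√29 ≈ 5.3852*I)
J = -5*I*√29/3 (J = (I*√29)*(-5/3) = -5*I*√29/3 ≈ -8.9753*I)
-344*J = -(-1720)*I*√29/3 = 1720*I*√29/3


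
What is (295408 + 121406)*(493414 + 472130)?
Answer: 402452256816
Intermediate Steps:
(295408 + 121406)*(493414 + 472130) = 416814*965544 = 402452256816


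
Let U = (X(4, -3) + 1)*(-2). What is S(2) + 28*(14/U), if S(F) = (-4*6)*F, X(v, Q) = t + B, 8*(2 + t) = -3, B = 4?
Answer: -368/3 ≈ -122.67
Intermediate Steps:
t = -19/8 (t = -2 + (⅛)*(-3) = -2 - 3/8 = -19/8 ≈ -2.3750)
X(v, Q) = 13/8 (X(v, Q) = -19/8 + 4 = 13/8)
S(F) = -24*F
U = -21/4 (U = (13/8 + 1)*(-2) = (21/8)*(-2) = -21/4 ≈ -5.2500)
S(2) + 28*(14/U) = -24*2 + 28*(14/(-21/4)) = -48 + 28*(14*(-4/21)) = -48 + 28*(-8/3) = -48 - 224/3 = -368/3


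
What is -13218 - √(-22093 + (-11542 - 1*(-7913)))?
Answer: -13218 - 3*I*√2858 ≈ -13218.0 - 160.38*I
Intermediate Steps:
-13218 - √(-22093 + (-11542 - 1*(-7913))) = -13218 - √(-22093 + (-11542 + 7913)) = -13218 - √(-22093 - 3629) = -13218 - √(-25722) = -13218 - 3*I*√2858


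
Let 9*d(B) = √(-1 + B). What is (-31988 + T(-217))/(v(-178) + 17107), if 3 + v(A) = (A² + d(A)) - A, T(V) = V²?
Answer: 59894280846/194211201815 - 135909*I*√179/194211201815 ≈ 0.3084 - 9.3627e-6*I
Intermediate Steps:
d(B) = √(-1 + B)/9
v(A) = -3 + A² - A + √(-1 + A)/9 (v(A) = -3 + ((A² + √(-1 + A)/9) - A) = -3 + (A² - A + √(-1 + A)/9) = -3 + A² - A + √(-1 + A)/9)
(-31988 + T(-217))/(v(-178) + 17107) = (-31988 + (-217)²)/((-3 + (-178)² - 1*(-178) + √(-1 - 178)/9) + 17107) = (-31988 + 47089)/((-3 + 31684 + 178 + √(-179)/9) + 17107) = 15101/((-3 + 31684 + 178 + (I*√179)/9) + 17107) = 15101/((-3 + 31684 + 178 + I*√179/9) + 17107) = 15101/((31859 + I*√179/9) + 17107) = 15101/(48966 + I*√179/9)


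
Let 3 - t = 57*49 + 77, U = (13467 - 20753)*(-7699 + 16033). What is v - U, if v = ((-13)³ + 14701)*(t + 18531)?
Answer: 256584180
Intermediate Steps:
U = -60721524 (U = -7286*8334 = -60721524)
t = -2867 (t = 3 - (57*49 + 77) = 3 - (2793 + 77) = 3 - 1*2870 = 3 - 2870 = -2867)
v = 195862656 (v = ((-13)³ + 14701)*(-2867 + 18531) = (-2197 + 14701)*15664 = 12504*15664 = 195862656)
v - U = 195862656 - 1*(-60721524) = 195862656 + 60721524 = 256584180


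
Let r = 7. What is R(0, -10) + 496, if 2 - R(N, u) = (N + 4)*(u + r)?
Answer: 510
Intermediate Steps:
R(N, u) = 2 - (4 + N)*(7 + u) (R(N, u) = 2 - (N + 4)*(u + 7) = 2 - (4 + N)*(7 + u))
R(0, -10) + 496 = (-26 - 7*0 - 4*(-10) - 1*0*(-10)) + 496 = (-26 + 0 + 40 + 0) + 496 = 14 + 496 = 510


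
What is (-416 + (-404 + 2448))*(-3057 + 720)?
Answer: -3804636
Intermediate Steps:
(-416 + (-404 + 2448))*(-3057 + 720) = (-416 + 2044)*(-2337) = 1628*(-2337) = -3804636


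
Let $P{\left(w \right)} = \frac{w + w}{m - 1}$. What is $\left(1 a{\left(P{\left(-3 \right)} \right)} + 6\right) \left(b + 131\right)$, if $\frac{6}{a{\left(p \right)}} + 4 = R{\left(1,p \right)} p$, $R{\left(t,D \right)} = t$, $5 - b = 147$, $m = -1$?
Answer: $0$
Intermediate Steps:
$b = -142$ ($b = 5 - 147 = -142$)
$P{\left(w \right)} = - w$ ($P{\left(w \right)} = \frac{w + w}{-1 - 1} = \frac{2 w}{-2} = 2 w \left(- \frac{1}{2}\right) = - w$)
$a{\left(p \right)} = \frac{6}{-4 + p}$ ($a{\left(p \right)} = \frac{6}{-4 + 1 p} = \frac{6}{-4 + p}$)
$\left(1 a{\left(P{\left(-3 \right)} \right)} + 6\right) \left(b + 131\right) = \left(1 \frac{6}{-4 - -3} + 6\right) \left(-142 + 131\right) = \left(1 \frac{6}{-4 + 3} + 6\right) \left(-11\right) = \left(1 \frac{6}{-1} + 6\right) \left(-11\right) = \left(1 \cdot 6 \left(-1\right) + 6\right) \left(-11\right) = \left(1 \left(-6\right) + 6\right) \left(-11\right) = \left(-6 + 6\right) \left(-11\right) = 0 \left(-11\right) = 0$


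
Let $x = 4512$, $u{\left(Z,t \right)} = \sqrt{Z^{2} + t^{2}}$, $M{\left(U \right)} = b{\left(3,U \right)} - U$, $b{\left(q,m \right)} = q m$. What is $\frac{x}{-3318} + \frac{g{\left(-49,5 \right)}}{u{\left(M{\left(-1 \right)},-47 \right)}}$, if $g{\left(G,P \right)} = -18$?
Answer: $- \frac{752}{553} - \frac{18 \sqrt{2213}}{2213} \approx -1.7425$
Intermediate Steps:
$b{\left(q,m \right)} = m q$
$M{\left(U \right)} = 2 U$ ($M{\left(U \right)} = U 3 - U = 3 U - U = 2 U$)
$\frac{x}{-3318} + \frac{g{\left(-49,5 \right)}}{u{\left(M{\left(-1 \right)},-47 \right)}} = \frac{4512}{-3318} - \frac{18}{\sqrt{\left(2 \left(-1\right)\right)^{2} + \left(-47\right)^{2}}} = 4512 \left(- \frac{1}{3318}\right) - \frac{18}{\sqrt{\left(-2\right)^{2} + 2209}} = - \frac{752}{553} - \frac{18}{\sqrt{4 + 2209}} = - \frac{752}{553} - \frac{18}{\sqrt{2213}} = - \frac{752}{553} - 18 \frac{\sqrt{2213}}{2213} = - \frac{752}{553} - \frac{18 \sqrt{2213}}{2213}$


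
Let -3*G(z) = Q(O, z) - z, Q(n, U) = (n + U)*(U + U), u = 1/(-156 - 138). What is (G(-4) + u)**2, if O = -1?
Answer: 18601969/86436 ≈ 215.21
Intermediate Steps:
u = -1/294 (u = 1/(-294) = -1/294 ≈ -0.0034014)
Q(n, U) = 2*U*(U + n) (Q(n, U) = (U + n)*(2*U) = 2*U*(U + n))
G(z) = z/3 - 2*z*(-1 + z)/3 (G(z) = -(2*z*(z - 1) - z)/3 = -(2*z*(-1 + z) - z)/3 = -(-z + 2*z*(-1 + z))/3 = z/3 - 2*z*(-1 + z)/3)
(G(-4) + u)**2 = ((1/3)*(-4)*(3 - 2*(-4)) - 1/294)**2 = ((1/3)*(-4)*(3 + 8) - 1/294)**2 = ((1/3)*(-4)*11 - 1/294)**2 = (-44/3 - 1/294)**2 = (-4313/294)**2 = 18601969/86436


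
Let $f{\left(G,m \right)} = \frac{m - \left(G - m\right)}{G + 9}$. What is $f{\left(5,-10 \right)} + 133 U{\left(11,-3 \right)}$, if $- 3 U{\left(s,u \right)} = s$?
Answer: $- \frac{20557}{42} \approx -489.45$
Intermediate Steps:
$U{\left(s,u \right)} = - \frac{s}{3}$
$f{\left(G,m \right)} = \frac{- G + 2 m}{9 + G}$
$f{\left(5,-10 \right)} + 133 U{\left(11,-3 \right)} = \frac{\left(-1\right) 5 + 2 \left(-10\right)}{9 + 5} + 133 \left(\left(- \frac{1}{3}\right) 11\right) = \frac{-5 - 20}{14} + 133 \left(- \frac{11}{3}\right) = \frac{1}{14} \left(-25\right) - \frac{1463}{3} = - \frac{25}{14} - \frac{1463}{3} = - \frac{20557}{42}$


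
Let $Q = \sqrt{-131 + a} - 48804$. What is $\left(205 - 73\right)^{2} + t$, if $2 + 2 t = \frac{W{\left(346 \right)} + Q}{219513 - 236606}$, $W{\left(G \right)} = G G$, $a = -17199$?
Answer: $\frac{297775883}{17093} - \frac{i \sqrt{17330}}{34186} \approx 17421.0 - 0.0038508 i$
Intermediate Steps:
$W{\left(G \right)} = G^{2}$
$Q = -48804 + i \sqrt{17330}$ ($Q = \sqrt{-131 - 17199} - 48804 = \sqrt{-17330} - 48804 = i \sqrt{17330} - 48804 = -48804 + i \sqrt{17330} \approx -48804.0 + 131.64 i$)
$t = - \frac{52549}{17093} - \frac{i \sqrt{17330}}{34186}$ ($t = -1 + \frac{\left(346^{2} - \left(48804 - i \sqrt{17330}\right)\right) \frac{1}{219513 - 236606}}{2} = -1 + \frac{\left(119716 - \left(48804 - i \sqrt{17330}\right)\right) \frac{1}{-17093}}{2} = -1 + \frac{\left(70912 + i \sqrt{17330}\right) \left(- \frac{1}{17093}\right)}{2} = -1 + \frac{- \frac{70912}{17093} - \frac{i \sqrt{17330}}{17093}}{2} = -1 - \left(\frac{35456}{17093} + \frac{i \sqrt{17330}}{34186}\right) = - \frac{52549}{17093} - \frac{i \sqrt{17330}}{34186} \approx -3.0743 - 0.0038508 i$)
$\left(205 - 73\right)^{2} + t = \left(205 - 73\right)^{2} - \left(\frac{52549}{17093} + \frac{i \sqrt{17330}}{34186}\right) = 132^{2} - \left(\frac{52549}{17093} + \frac{i \sqrt{17330}}{34186}\right) = 17424 - \left(\frac{52549}{17093} + \frac{i \sqrt{17330}}{34186}\right) = \frac{297775883}{17093} - \frac{i \sqrt{17330}}{34186}$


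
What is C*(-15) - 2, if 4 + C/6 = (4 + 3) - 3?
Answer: -2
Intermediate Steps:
C = 0 (C = -24 + 6*((4 + 3) - 3) = -24 + 6*(7 - 3) = -24 + 6*4 = -24 + 24 = 0)
C*(-15) - 2 = 0*(-15) - 2 = 0 - 2 = -2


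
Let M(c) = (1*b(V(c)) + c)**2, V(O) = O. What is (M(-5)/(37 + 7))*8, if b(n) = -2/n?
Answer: 1058/275 ≈ 3.8473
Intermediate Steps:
M(c) = (c - 2/c)**2 (M(c) = (1*(-2/c) + c)**2 = (-2/c + c)**2 = (c - 2/c)**2)
(M(-5)/(37 + 7))*8 = (((-2 + (-5)**2)**2/(-5)**2)/(37 + 7))*8 = (((-2 + 25)**2/25)/44)*8 = (((1/25)*23**2)*(1/44))*8 = (((1/25)*529)*(1/44))*8 = ((529/25)*(1/44))*8 = (529/1100)*8 = 1058/275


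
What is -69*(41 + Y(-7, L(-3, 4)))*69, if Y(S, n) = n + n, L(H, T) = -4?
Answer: -157113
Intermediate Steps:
Y(S, n) = 2*n
-69*(41 + Y(-7, L(-3, 4)))*69 = -69*(41 + 2*(-4))*69 = -69*(41 - 8)*69 = -2277*69 = -69*2277 = -157113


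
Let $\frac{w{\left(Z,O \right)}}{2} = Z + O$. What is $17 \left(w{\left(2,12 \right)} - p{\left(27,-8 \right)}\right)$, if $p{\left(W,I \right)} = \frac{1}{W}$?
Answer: $\frac{12835}{27} \approx 475.37$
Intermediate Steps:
$w{\left(Z,O \right)} = 2 O + 2 Z$ ($w{\left(Z,O \right)} = 2 \left(Z + O\right) = 2 \left(O + Z\right) = 2 O + 2 Z$)
$17 \left(w{\left(2,12 \right)} - p{\left(27,-8 \right)}\right) = 17 \left(\left(2 \cdot 12 + 2 \cdot 2\right) - \frac{1}{27}\right) = 17 \left(\left(24 + 4\right) - \frac{1}{27}\right) = 17 \left(28 - \frac{1}{27}\right) = 17 \cdot \frac{755}{27} = \frac{12835}{27}$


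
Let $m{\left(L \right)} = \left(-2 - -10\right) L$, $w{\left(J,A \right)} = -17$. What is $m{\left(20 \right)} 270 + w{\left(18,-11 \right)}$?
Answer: $43183$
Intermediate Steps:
$m{\left(L \right)} = 8 L$ ($m{\left(L \right)} = \left(-2 + 10\right) L = 8 L$)
$m{\left(20 \right)} 270 + w{\left(18,-11 \right)} = 8 \cdot 20 \cdot 270 - 17 = 160 \cdot 270 - 17 = 43200 - 17 = 43183$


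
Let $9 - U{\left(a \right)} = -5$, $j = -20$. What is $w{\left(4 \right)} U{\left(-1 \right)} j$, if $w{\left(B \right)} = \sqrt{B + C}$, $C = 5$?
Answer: $-840$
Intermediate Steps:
$U{\left(a \right)} = 14$ ($U{\left(a \right)} = 9 - -5 = 9 + 5 = 14$)
$w{\left(B \right)} = \sqrt{5 + B}$ ($w{\left(B \right)} = \sqrt{B + 5} = \sqrt{5 + B}$)
$w{\left(4 \right)} U{\left(-1 \right)} j = \sqrt{5 + 4} \cdot 14 \left(-20\right) = \sqrt{9} \cdot 14 \left(-20\right) = 3 \cdot 14 \left(-20\right) = 42 \left(-20\right) = -840$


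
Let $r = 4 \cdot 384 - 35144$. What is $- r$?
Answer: $33608$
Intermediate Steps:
$r = -33608$ ($r = 1536 - 35144 = -33608$)
$- r = \left(-1\right) \left(-33608\right) = 33608$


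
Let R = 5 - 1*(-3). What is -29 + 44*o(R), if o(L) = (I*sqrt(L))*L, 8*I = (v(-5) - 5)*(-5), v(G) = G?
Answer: -29 + 4400*sqrt(2) ≈ 6193.5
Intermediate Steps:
R = 8 (R = 5 + 3 = 8)
I = 25/4 (I = ((-5 - 5)*(-5))/8 = (-10*(-5))/8 = (1/8)*50 = 25/4 ≈ 6.2500)
o(L) = 25*L**(3/2)/4 (o(L) = (25*sqrt(L)/4)*L = 25*L**(3/2)/4)
-29 + 44*o(R) = -29 + 44*(25*8**(3/2)/4) = -29 + 44*(25*(16*sqrt(2))/4) = -29 + 44*(100*sqrt(2)) = -29 + 4400*sqrt(2)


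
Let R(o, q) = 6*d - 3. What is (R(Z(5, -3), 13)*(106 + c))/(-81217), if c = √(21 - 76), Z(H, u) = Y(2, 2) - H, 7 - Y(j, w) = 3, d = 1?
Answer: -318/81217 - 3*I*√55/81217 ≈ -0.0039154 - 0.00027394*I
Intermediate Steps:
Y(j, w) = 4 (Y(j, w) = 7 - 1*3 = 7 - 3 = 4)
Z(H, u) = 4 - H
c = I*√55 (c = √(-55) = I*√55 ≈ 7.4162*I)
R(o, q) = 3 (R(o, q) = 6*1 - 3 = 6 - 3 = 3)
(R(Z(5, -3), 13)*(106 + c))/(-81217) = (3*(106 + I*√55))/(-81217) = (318 + 3*I*√55)*(-1/81217) = -318/81217 - 3*I*√55/81217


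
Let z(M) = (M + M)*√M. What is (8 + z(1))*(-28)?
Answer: -280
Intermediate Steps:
z(M) = 2*M^(3/2) (z(M) = (2*M)*√M = 2*M^(3/2))
(8 + z(1))*(-28) = (8 + 2*1^(3/2))*(-28) = (8 + 2*1)*(-28) = (8 + 2)*(-28) = 10*(-28) = -280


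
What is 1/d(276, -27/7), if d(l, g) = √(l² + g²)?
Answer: 7*√414817/1244451 ≈ 0.0036228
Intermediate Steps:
d(l, g) = √(g² + l²)
1/d(276, -27/7) = 1/(√((-27/7)² + 276²)) = 1/(√((-27*⅐)² + 76176)) = 1/(√((-27/7)² + 76176)) = 1/(√(729/49 + 76176)) = 1/(√(3733353/49)) = 1/(3*√414817/7) = 7*√414817/1244451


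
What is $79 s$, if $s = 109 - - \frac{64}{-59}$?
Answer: $\frac{502993}{59} \approx 8525.3$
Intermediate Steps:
$s = \frac{6367}{59}$ ($s = 109 - \left(-64\right) \left(- \frac{1}{59}\right) = 109 - \frac{64}{59} = \frac{6367}{59} \approx 107.92$)
$79 s = 79 \cdot \frac{6367}{59} = \frac{502993}{59}$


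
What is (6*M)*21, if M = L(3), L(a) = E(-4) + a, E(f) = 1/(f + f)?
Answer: 1449/4 ≈ 362.25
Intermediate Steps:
E(f) = 1/(2*f)
L(a) = -⅛ + a (L(a) = (½)/(-4) + a = (½)*(-¼) + a = -⅛ + a)
M = 23/8 (M = -⅛ + 3 = 23/8 ≈ 2.8750)
(6*M)*21 = (6*(23/8))*21 = (69/4)*21 = 1449/4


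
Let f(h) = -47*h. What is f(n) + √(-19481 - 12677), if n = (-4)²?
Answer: -752 + I*√32158 ≈ -752.0 + 179.33*I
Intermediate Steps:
n = 16
f(n) + √(-19481 - 12677) = -47*16 + √(-19481 - 12677) = -752 + √(-32158) = -752 + I*√32158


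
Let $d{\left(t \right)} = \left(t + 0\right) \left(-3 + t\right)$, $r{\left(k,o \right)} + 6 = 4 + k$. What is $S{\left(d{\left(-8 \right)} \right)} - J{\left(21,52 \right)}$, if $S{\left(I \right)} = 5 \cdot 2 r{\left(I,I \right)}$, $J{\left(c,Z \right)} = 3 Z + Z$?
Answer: $652$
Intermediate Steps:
$J{\left(c,Z \right)} = 4 Z$
$r{\left(k,o \right)} = -2 + k$ ($r{\left(k,o \right)} = -6 + \left(4 + k\right) = -2 + k$)
$d{\left(t \right)} = t \left(-3 + t\right)$
$S{\left(I \right)} = -20 + 10 I$ ($S{\left(I \right)} = 5 \cdot 2 \left(-2 + I\right) = 10 \left(-2 + I\right) = -20 + 10 I$)
$S{\left(d{\left(-8 \right)} \right)} - J{\left(21,52 \right)} = \left(-20 + 10 \left(- 8 \left(-3 - 8\right)\right)\right) - 4 \cdot 52 = \left(-20 + 10 \left(\left(-8\right) \left(-11\right)\right)\right) - 208 = \left(-20 + 10 \cdot 88\right) - 208 = \left(-20 + 880\right) - 208 = 860 - 208 = 652$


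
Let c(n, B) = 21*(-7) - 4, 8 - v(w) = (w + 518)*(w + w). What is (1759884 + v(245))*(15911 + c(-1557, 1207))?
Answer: 21843706720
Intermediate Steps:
v(w) = 8 - 2*w*(518 + w) (v(w) = 8 - (w + 518)*(w + w) = 8 - (518 + w)*2*w = 8 - 2*w*(518 + w))
c(n, B) = -151 (c(n, B) = -147 - 4 = -151)
(1759884 + v(245))*(15911 + c(-1557, 1207)) = (1759884 + (8 - 1036*245 - 2*245**2))*(15911 - 151) = (1759884 + (8 - 253820 - 2*60025))*15760 = (1759884 + (8 - 253820 - 120050))*15760 = (1759884 - 373862)*15760 = 1386022*15760 = 21843706720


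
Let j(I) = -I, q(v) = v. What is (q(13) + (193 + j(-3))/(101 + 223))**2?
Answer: 1214404/6561 ≈ 185.09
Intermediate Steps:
(q(13) + (193 + j(-3))/(101 + 223))**2 = (13 + (193 - 1*(-3))/(101 + 223))**2 = (13 + (193 + 3)/324)**2 = (13 + 196*(1/324))**2 = (13 + 49/81)**2 = (1102/81)**2 = 1214404/6561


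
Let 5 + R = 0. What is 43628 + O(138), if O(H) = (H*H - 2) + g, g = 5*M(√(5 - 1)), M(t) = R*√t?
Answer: 62670 - 25*√2 ≈ 62635.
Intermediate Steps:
R = -5 (R = -5 + 0 = -5)
M(t) = -5*√t
g = -25*√2 (g = 5*(-5*(5 - 1)^(¼)) = 5*(-5*√2) = -25*√2 ≈ -35.355)
O(H) = -2 + H² - 25*√2 (O(H) = (H*H - 2) - 25*√2 = (H² - 2) - 25*√2 = (-2 + H²) - 25*√2 = -2 + H² - 25*√2)
43628 + O(138) = 43628 + (-2 + 138² - 25*√2) = 43628 + (-2 + 19044 - 25*√2) = 43628 + (19042 - 25*√2) = 62670 - 25*√2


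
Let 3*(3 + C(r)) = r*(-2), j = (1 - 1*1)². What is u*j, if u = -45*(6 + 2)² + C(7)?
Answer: 0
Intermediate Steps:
j = 0 (j = (1 - 1)² = 0² = 0)
C(r) = -3 - 2*r/3 (C(r) = -3 + (r*(-2))/3 = -3 + (-2*r)/3 = -3 - 2*r/3)
u = -8663/3 (u = -45*(6 + 2)² + (-3 - ⅔*7) = -45*8² + (-3 - 14/3) = -45*64 - 23/3 = -2880 - 23/3 = -8663/3 ≈ -2887.7)
u*j = -8663/3*0 = 0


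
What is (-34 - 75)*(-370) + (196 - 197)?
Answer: 40329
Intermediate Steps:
(-34 - 75)*(-370) + (196 - 197) = -109*(-370) - 1 = 40330 - 1 = 40329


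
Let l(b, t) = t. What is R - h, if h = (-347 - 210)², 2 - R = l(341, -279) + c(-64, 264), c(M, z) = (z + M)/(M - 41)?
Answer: -6509288/21 ≈ -3.0997e+5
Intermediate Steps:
c(M, z) = (M + z)/(-41 + M)
R = 5941/21 (R = 2 - (-279 + (-64 + 264)/(-41 - 64)) = 2 - (-279 + 200/(-105)) = 2 - (-279 - 1/105*200) = 2 - (-279 - 40/21) = 2 - 1*(-5899/21) = 2 + 5899/21 = 5941/21 ≈ 282.90)
h = 310249 (h = (-557)² = 310249)
R - h = 5941/21 - 1*310249 = 5941/21 - 310249 = -6509288/21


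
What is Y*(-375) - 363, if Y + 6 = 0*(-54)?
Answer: 1887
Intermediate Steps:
Y = -6 (Y = -6 + 0*(-54) = -6 + 0 = -6)
Y*(-375) - 363 = -6*(-375) - 363 = 2250 - 363 = 1887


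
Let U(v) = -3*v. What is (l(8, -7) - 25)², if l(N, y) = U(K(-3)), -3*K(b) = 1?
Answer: 576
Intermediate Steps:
K(b) = -⅓ (K(b) = -⅓*1 = -⅓)
l(N, y) = 1 (l(N, y) = -3*(-⅓) = 1)
(l(8, -7) - 25)² = (1 - 25)² = (-24)² = 576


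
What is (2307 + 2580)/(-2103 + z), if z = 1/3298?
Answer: -16117326/6935693 ≈ -2.3238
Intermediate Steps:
z = 1/3298 ≈ 0.00030321
(2307 + 2580)/(-2103 + z) = (2307 + 2580)/(-2103 + 1/3298) = 4887/(-6935693/3298) = 4887*(-3298/6935693) = -16117326/6935693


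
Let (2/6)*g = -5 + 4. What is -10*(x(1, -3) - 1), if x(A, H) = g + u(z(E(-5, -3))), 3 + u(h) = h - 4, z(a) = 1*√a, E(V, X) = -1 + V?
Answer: 110 - 10*I*√6 ≈ 110.0 - 24.495*I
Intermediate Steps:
z(a) = √a
u(h) = -7 + h (u(h) = -3 + (h - 4) = -3 + (-4 + h) = -7 + h)
g = -3 (g = 3*(-5 + 4) = 3*(-1) = -3)
x(A, H) = -10 + I*√6 (x(A, H) = -3 + (-7 + √(-1 - 5)) = -3 + (-7 + √(-6)) = -3 + (-7 + I*√6) = -10 + I*√6)
-10*(x(1, -3) - 1) = -10*((-10 + I*√6) - 1) = -10*(-11 + I*√6) = 110 - 10*I*√6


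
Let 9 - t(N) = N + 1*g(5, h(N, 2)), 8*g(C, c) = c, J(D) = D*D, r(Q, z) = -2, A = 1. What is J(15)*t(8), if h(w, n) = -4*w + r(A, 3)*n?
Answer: 2475/2 ≈ 1237.5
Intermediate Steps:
J(D) = D²
h(w, n) = -4*w - 2*n
g(C, c) = c/8
t(N) = 19/2 - N/2 (t(N) = 9 - (N + 1*((-4*N - 2*2)/8)) = 9 - (N + 1*((-4*N - 4)/8)) = 9 - (N + 1*((-4 - 4*N)/8)) = 9 - (N + 1*(-½ - N/2)) = 9 - (N + (-½ - N/2)) = 9 - (-½ + N/2) = 9 + (½ - N/2) = 19/2 - N/2)
J(15)*t(8) = 15²*(19/2 - ½*8) = 225*(19/2 - 4) = 225*(11/2) = 2475/2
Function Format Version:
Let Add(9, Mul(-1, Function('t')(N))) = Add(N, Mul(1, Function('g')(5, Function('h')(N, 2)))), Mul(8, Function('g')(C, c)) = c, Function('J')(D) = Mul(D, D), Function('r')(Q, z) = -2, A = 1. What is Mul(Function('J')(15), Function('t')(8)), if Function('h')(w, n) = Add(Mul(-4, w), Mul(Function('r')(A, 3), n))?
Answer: Rational(2475, 2) ≈ 1237.5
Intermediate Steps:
Function('J')(D) = Pow(D, 2)
Function('h')(w, n) = Add(Mul(-4, w), Mul(-2, n))
Function('g')(C, c) = Mul(Rational(1, 8), c)
Function('t')(N) = Add(Rational(19, 2), Mul(Rational(-1, 2), N)) (Function('t')(N) = Add(9, Mul(-1, Add(N, Mul(1, Mul(Rational(1, 8), Add(Mul(-4, N), Mul(-2, 2))))))) = Add(9, Mul(-1, Add(N, Mul(1, Mul(Rational(1, 8), Add(Mul(-4, N), -4)))))) = Add(9, Mul(-1, Add(N, Mul(1, Mul(Rational(1, 8), Add(-4, Mul(-4, N))))))) = Add(9, Mul(-1, Add(N, Mul(1, Add(Rational(-1, 2), Mul(Rational(-1, 2), N)))))) = Add(9, Mul(-1, Add(N, Add(Rational(-1, 2), Mul(Rational(-1, 2), N))))) = Add(9, Mul(-1, Add(Rational(-1, 2), Mul(Rational(1, 2), N)))) = Add(9, Add(Rational(1, 2), Mul(Rational(-1, 2), N))) = Add(Rational(19, 2), Mul(Rational(-1, 2), N)))
Mul(Function('J')(15), Function('t')(8)) = Mul(Pow(15, 2), Add(Rational(19, 2), Mul(Rational(-1, 2), 8))) = Mul(225, Add(Rational(19, 2), -4)) = Mul(225, Rational(11, 2)) = Rational(2475, 2)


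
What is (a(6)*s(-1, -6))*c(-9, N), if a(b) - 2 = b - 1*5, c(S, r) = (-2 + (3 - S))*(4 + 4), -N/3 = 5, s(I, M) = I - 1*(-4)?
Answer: 720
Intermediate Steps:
s(I, M) = 4 + I (s(I, M) = I + 4 = 4 + I)
N = -15 (N = -3*5 = -15)
c(S, r) = 8 - 8*S (c(S, r) = (1 - S)*8 = 8 - 8*S)
a(b) = -3 + b (a(b) = 2 + (b - 1*5) = 2 + (b - 5) = 2 + (-5 + b) = -3 + b)
(a(6)*s(-1, -6))*c(-9, N) = ((-3 + 6)*(4 - 1))*(8 - 8*(-9)) = (3*3)*(8 + 72) = 9*80 = 720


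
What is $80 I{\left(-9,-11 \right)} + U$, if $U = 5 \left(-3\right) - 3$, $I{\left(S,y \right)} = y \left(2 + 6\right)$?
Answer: $-7058$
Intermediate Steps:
$I{\left(S,y \right)} = 8 y$ ($I{\left(S,y \right)} = y 8 = 8 y$)
$U = -18$ ($U = -15 - 3 = -18$)
$80 I{\left(-9,-11 \right)} + U = 80 \cdot 8 \left(-11\right) - 18 = 80 \left(-88\right) - 18 = -7040 - 18 = -7058$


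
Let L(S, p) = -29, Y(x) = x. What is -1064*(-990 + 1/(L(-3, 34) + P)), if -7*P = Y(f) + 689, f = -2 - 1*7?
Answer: 930124328/883 ≈ 1.0534e+6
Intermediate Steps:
f = -9 (f = -2 - 7 = -9)
P = -680/7 (P = -(-9 + 689)/7 = -⅐*680 = -680/7 ≈ -97.143)
-1064*(-990 + 1/(L(-3, 34) + P)) = -1064*(-990 + 1/(-29 - 680/7)) = -1064*(-990 + 1/(-883/7)) = -1064*(-990 - 7/883) = -1064*(-874177/883) = 930124328/883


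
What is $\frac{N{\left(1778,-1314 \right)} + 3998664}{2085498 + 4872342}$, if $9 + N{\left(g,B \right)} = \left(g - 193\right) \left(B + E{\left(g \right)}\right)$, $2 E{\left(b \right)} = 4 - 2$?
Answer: $\frac{191755}{695784} \approx 0.2756$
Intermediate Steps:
$E{\left(b \right)} = 1$ ($E{\left(b \right)} = \frac{4 - 2}{2} = \frac{1}{2} \cdot 2 = 1$)
$N{\left(g,B \right)} = -9 + \left(1 + B\right) \left(-193 + g\right)$ ($N{\left(g,B \right)} = -9 + \left(g - 193\right) \left(B + 1\right) = -9 + \left(-193 + g\right) \left(1 + B\right) = -9 + \left(1 + B\right) \left(-193 + g\right)$)
$\frac{N{\left(1778,-1314 \right)} + 3998664}{2085498 + 4872342} = \frac{\left(-202 + 1778 - -253602 - 2336292\right) + 3998664}{2085498 + 4872342} = \frac{\left(-202 + 1778 + 253602 - 2336292\right) + 3998664}{6957840} = \left(-2081114 + 3998664\right) \frac{1}{6957840} = 1917550 \cdot \frac{1}{6957840} = \frac{191755}{695784}$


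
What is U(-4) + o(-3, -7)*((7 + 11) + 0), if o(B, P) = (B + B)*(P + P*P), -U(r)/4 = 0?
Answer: -4536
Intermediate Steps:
U(r) = 0 (U(r) = -4*0 = 0)
o(B, P) = 2*B*(P + P²) (o(B, P) = (2*B)*(P + P²) = 2*B*(P + P²))
U(-4) + o(-3, -7)*((7 + 11) + 0) = 0 + (2*(-3)*(-7)*(1 - 7))*((7 + 11) + 0) = 0 + (2*(-3)*(-7)*(-6))*(18 + 0) = 0 - 252*18 = 0 - 4536 = -4536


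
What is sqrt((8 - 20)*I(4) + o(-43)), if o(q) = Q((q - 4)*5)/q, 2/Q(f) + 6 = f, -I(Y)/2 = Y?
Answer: 5*sqrt(412385222)/10363 ≈ 9.7980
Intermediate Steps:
I(Y) = -2*Y
Q(f) = 2/(-6 + f)
o(q) = 2/(q*(-26 + 5*q)) (o(q) = (2/(-6 + (q - 4)*5))/q = (2/(-6 + (-4 + q)*5))/q = (2/(-6 + (-20 + 5*q)))/q = (2/(-26 + 5*q))/q = 2/(q*(-26 + 5*q)))
sqrt((8 - 20)*I(4) + o(-43)) = sqrt((8 - 20)*(-2*4) + 2/(-43*(-26 + 5*(-43)))) = sqrt(-12*(-8) + 2*(-1/43)/(-26 - 215)) = sqrt(96 + 2*(-1/43)/(-241)) = sqrt(96 + 2*(-1/43)*(-1/241)) = sqrt(96 + 2/10363) = sqrt(994850/10363) = 5*sqrt(412385222)/10363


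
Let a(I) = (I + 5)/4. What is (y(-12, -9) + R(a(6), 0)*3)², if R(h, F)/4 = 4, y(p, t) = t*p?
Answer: 24336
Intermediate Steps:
y(p, t) = p*t
a(I) = 5/4 + I/4 (a(I) = (5 + I)*(¼) = 5/4 + I/4)
R(h, F) = 16 (R(h, F) = 4*4 = 16)
(y(-12, -9) + R(a(6), 0)*3)² = (-12*(-9) + 16*3)² = (108 + 48)² = 156² = 24336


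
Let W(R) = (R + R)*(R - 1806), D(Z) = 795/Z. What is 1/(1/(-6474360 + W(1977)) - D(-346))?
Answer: 501546549/1152397331 ≈ 0.43522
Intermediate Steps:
W(R) = 2*R*(-1806 + R) (W(R) = (2*R)*(-1806 + R) = 2*R*(-1806 + R))
1/(1/(-6474360 + W(1977)) - D(-346)) = 1/(1/(-6474360 + 2*1977*(-1806 + 1977)) - 795/(-346)) = 1/(1/(-6474360 + 2*1977*171) - 795*(-1)/346) = 1/(1/(-6474360 + 676134) - 1*(-795/346)) = 1/(1/(-5798226) + 795/346) = 1/(-1/5798226 + 795/346) = 1/(1152397331/501546549) = 501546549/1152397331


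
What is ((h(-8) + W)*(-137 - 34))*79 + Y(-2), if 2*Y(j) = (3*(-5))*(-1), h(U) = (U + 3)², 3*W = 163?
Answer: -2143413/2 ≈ -1.0717e+6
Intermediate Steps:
W = 163/3 (W = (⅓)*163 = 163/3 ≈ 54.333)
h(U) = (3 + U)²
Y(j) = 15/2 (Y(j) = ((3*(-5))*(-1))/2 = (-15*(-1))/2 = (½)*15 = 15/2)
((h(-8) + W)*(-137 - 34))*79 + Y(-2) = (((3 - 8)² + 163/3)*(-137 - 34))*79 + 15/2 = (((-5)² + 163/3)*(-171))*79 + 15/2 = ((25 + 163/3)*(-171))*79 + 15/2 = ((238/3)*(-171))*79 + 15/2 = -13566*79 + 15/2 = -1071714 + 15/2 = -2143413/2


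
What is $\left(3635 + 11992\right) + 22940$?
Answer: $38567$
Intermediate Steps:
$\left(3635 + 11992\right) + 22940 = 15627 + 22940 = 38567$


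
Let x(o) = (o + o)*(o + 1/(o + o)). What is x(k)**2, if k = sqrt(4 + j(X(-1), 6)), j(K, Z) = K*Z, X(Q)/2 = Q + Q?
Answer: 1521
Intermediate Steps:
X(Q) = 4*Q (X(Q) = 2*(Q + Q) = 2*(2*Q) = 4*Q)
k = 2*I*sqrt(5) (k = sqrt(4 + (4*(-1))*6) = sqrt(4 - 4*6) = sqrt(4 - 24) = sqrt(-20) = 2*I*sqrt(5) ≈ 4.4721*I)
x(o) = 2*o*(o + 1/(2*o)) (x(o) = (2*o)*(o + 1/(2*o)) = 2*o*(o + 1/(2*o)))
x(k)**2 = (1 + 2*(2*I*sqrt(5))**2)**2 = (1 + 2*(-20))**2 = (1 - 40)**2 = (-39)**2 = 1521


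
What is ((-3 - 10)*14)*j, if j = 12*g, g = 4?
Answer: -8736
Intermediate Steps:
j = 48 (j = 12*4 = 48)
((-3 - 10)*14)*j = ((-3 - 10)*14)*48 = -13*14*48 = -182*48 = -8736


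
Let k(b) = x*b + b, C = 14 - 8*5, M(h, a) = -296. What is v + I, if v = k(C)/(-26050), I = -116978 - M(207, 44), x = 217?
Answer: -1519780216/13025 ≈ -1.1668e+5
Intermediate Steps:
C = -26 (C = 14 - 40 = -26)
I = -116682 (I = -116978 - 1*(-296) = -116978 + 296 = -116682)
k(b) = 218*b (k(b) = 217*b + b = 218*b)
v = 2834/13025 (v = (218*(-26))/(-26050) = -5668*(-1/26050) = 2834/13025 ≈ 0.21758)
v + I = 2834/13025 - 116682 = -1519780216/13025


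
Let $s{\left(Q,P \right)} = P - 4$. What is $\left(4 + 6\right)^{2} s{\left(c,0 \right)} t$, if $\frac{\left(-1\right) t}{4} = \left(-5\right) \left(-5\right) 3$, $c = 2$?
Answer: $120000$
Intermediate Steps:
$s{\left(Q,P \right)} = -4 + P$
$t = -300$ ($t = - 4 \left(-5\right) \left(-5\right) 3 = - 4 \cdot 25 \cdot 3 = \left(-4\right) 75 = -300$)
$\left(4 + 6\right)^{2} s{\left(c,0 \right)} t = \left(4 + 6\right)^{2} \left(-4 + 0\right) \left(-300\right) = 10^{2} \left(-4\right) \left(-300\right) = 100 \left(-4\right) \left(-300\right) = \left(-400\right) \left(-300\right) = 120000$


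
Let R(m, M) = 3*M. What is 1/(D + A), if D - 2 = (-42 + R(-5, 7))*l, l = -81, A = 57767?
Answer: 1/59470 ≈ 1.6815e-5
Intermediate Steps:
D = 1703 (D = 2 + (-42 + 3*7)*(-81) = 2 + (-42 + 21)*(-81) = 2 - 21*(-81) = 2 + 1701 = 1703)
1/(D + A) = 1/(1703 + 57767) = 1/59470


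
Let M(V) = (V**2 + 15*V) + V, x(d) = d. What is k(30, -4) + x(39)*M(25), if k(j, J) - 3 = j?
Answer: 40008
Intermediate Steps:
k(j, J) = 3 + j
M(V) = V**2 + 16*V
k(30, -4) + x(39)*M(25) = (3 + 30) + 39*(25*(16 + 25)) = 33 + 39*(25*41) = 33 + 39*1025 = 33 + 39975 = 40008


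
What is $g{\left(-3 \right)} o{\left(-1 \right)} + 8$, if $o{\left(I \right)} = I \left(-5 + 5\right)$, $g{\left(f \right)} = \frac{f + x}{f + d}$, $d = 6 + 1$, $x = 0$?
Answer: $8$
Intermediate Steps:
$d = 7$
$g{\left(f \right)} = \frac{f}{7 + f}$ ($g{\left(f \right)} = \frac{f + 0}{f + 7} = \frac{f}{7 + f}$)
$o{\left(I \right)} = 0$ ($o{\left(I \right)} = I 0 = 0$)
$g{\left(-3 \right)} o{\left(-1 \right)} + 8 = - \frac{3}{7 - 3} \cdot 0 + 8 = - \frac{3}{4} \cdot 0 + 8 = \left(-3\right) \frac{1}{4} \cdot 0 + 8 = \left(- \frac{3}{4}\right) 0 + 8 = 0 + 8 = 8$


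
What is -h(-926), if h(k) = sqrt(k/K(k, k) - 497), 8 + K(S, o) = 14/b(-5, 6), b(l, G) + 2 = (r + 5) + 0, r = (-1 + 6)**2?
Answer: -I*sqrt(84045)/15 ≈ -19.327*I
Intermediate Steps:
r = 25 (r = 5**2 = 25)
b(l, G) = 28 (b(l, G) = -2 + ((25 + 5) + 0) = -2 + (30 + 0) = -2 + 30 = 28)
K(S, o) = -15/2 (K(S, o) = -8 + 14/28 = -8 + 14*(1/28) = -8 + 1/2 = -15/2)
h(k) = sqrt(-497 - 2*k/15) (h(k) = sqrt(k/(-15/2) - 497) = sqrt(k*(-2/15) - 497) = sqrt(-2*k/15 - 497) = sqrt(-497 - 2*k/15))
-h(-926) = -sqrt(-111825 - 30*(-926))/15 = -sqrt(-111825 + 27780)/15 = -sqrt(-84045)/15 = -I*sqrt(84045)/15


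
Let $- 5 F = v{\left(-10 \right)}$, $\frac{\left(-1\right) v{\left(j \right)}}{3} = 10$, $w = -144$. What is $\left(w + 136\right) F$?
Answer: $-48$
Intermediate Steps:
$v{\left(j \right)} = -30$ ($v{\left(j \right)} = \left(-3\right) 10 = -30$)
$F = 6$ ($F = \left(- \frac{1}{5}\right) \left(-30\right) = 6$)
$\left(w + 136\right) F = \left(-144 + 136\right) 6 = \left(-8\right) 6 = -48$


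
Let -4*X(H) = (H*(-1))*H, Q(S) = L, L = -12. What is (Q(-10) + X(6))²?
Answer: 9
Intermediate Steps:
Q(S) = -12
X(H) = H²/4 (X(H) = -H*(-1)*H/4 = -(-H)*H/4 = -(-1)*H²/4 = H²/4)
(Q(-10) + X(6))² = (-12 + (¼)*6²)² = (-12 + (¼)*36)² = (-12 + 9)² = (-3)² = 9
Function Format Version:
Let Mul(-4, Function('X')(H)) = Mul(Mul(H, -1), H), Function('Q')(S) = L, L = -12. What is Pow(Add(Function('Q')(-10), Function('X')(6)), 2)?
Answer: 9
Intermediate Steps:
Function('Q')(S) = -12
Function('X')(H) = Mul(Rational(1, 4), Pow(H, 2)) (Function('X')(H) = Mul(Rational(-1, 4), Mul(Mul(H, -1), H)) = Mul(Rational(-1, 4), Mul(Mul(-1, H), H)) = Mul(Rational(-1, 4), Mul(-1, Pow(H, 2))) = Mul(Rational(1, 4), Pow(H, 2)))
Pow(Add(Function('Q')(-10), Function('X')(6)), 2) = Pow(Add(-12, Mul(Rational(1, 4), Pow(6, 2))), 2) = Pow(Add(-12, Mul(Rational(1, 4), 36)), 2) = Pow(Add(-12, 9), 2) = Pow(-3, 2) = 9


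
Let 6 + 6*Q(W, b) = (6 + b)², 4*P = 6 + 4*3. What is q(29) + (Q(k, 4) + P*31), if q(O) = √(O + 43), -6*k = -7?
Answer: 931/6 + 6*√2 ≈ 163.65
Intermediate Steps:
k = 7/6 (k = -⅙*(-7) = 7/6 ≈ 1.1667)
P = 9/2 (P = (6 + 4*3)/4 = (6 + 12)/4 = (¼)*18 = 9/2 ≈ 4.5000)
Q(W, b) = -1 + (6 + b)²/6
q(O) = √(43 + O)
q(29) + (Q(k, 4) + P*31) = √(43 + 29) + ((-1 + (6 + 4)²/6) + (9/2)*31) = √72 + ((-1 + (⅙)*10²) + 279/2) = 6*√2 + ((-1 + (⅙)*100) + 279/2) = 6*√2 + ((-1 + 50/3) + 279/2) = 6*√2 + (47/3 + 279/2) = 6*√2 + 931/6 = 931/6 + 6*√2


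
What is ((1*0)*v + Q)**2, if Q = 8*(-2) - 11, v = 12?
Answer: 729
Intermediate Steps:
Q = -27 (Q = -16 - 11 = -27)
((1*0)*v + Q)**2 = ((1*0)*12 - 27)**2 = (0*12 - 27)**2 = (0 - 27)**2 = (-27)**2 = 729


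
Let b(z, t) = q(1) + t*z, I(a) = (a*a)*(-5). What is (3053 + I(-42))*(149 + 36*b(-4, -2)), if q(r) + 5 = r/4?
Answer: -1534022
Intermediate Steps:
q(r) = -5 + r/4
I(a) = -5*a² (I(a) = a²*(-5) = -5*a²)
b(z, t) = -19/4 + t*z (b(z, t) = (-5 + (¼)*1) + t*z = (-5 + ¼) + t*z = -19/4 + t*z)
(3053 + I(-42))*(149 + 36*b(-4, -2)) = (3053 - 5*(-42)²)*(149 + 36*(-19/4 - 2*(-4))) = (3053 - 5*1764)*(149 + 36*(-19/4 + 8)) = (3053 - 8820)*(149 + 36*(13/4)) = -5767*(149 + 117) = -5767*266 = -1534022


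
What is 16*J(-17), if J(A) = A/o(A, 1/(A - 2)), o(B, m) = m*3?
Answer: 5168/3 ≈ 1722.7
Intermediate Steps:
o(B, m) = 3*m
J(A) = A*(-2/3 + A/3) (J(A) = A/((3/(A - 2))) = A/((3/(-2 + A))) = A*(-2/3 + A/3))
16*J(-17) = 16*((1/3)*(-17)*(-2 - 17)) = 16*((1/3)*(-17)*(-19)) = 16*(323/3) = 5168/3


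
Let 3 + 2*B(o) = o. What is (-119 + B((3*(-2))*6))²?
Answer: 76729/4 ≈ 19182.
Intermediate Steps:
B(o) = -3/2 + o/2
(-119 + B((3*(-2))*6))² = (-119 + (-3/2 + ((3*(-2))*6)/2))² = (-119 + (-3/2 + (-6*6)/2))² = (-119 + (-3/2 + (½)*(-36)))² = (-119 + (-3/2 - 18))² = (-119 - 39/2)² = (-277/2)² = 76729/4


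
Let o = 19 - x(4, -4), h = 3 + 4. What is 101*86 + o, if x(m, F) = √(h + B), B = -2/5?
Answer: 8705 - √165/5 ≈ 8702.4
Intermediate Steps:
B = -⅖ (B = -2*⅕ = -⅖ ≈ -0.40000)
h = 7
x(m, F) = √165/5 (x(m, F) = √(7 - ⅖) = √(33/5) = √165/5)
o = 19 - √165/5 ≈ 16.431
101*86 + o = 101*86 + (19 - √165/5) = 8686 + (19 - √165/5) = 8705 - √165/5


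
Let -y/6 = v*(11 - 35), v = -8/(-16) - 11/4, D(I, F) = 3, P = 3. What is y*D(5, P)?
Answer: -972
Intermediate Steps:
v = -9/4 (v = -8*(-1/16) - 11*¼ = ½ - 11/4 = -9/4 ≈ -2.2500)
y = -324 (y = -(-27)*(11 - 35)/2 = -(-27)*(-24)/2 = -6*54 = -324)
y*D(5, P) = -324*3 = -972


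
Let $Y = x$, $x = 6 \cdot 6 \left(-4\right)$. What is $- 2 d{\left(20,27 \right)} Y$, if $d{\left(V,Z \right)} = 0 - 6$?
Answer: $-1728$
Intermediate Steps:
$d{\left(V,Z \right)} = -6$
$x = -144$ ($x = 36 \left(-4\right) = -144$)
$Y = -144$
$- 2 d{\left(20,27 \right)} Y = \left(-2\right) \left(-6\right) \left(-144\right) = 12 \left(-144\right) = -1728$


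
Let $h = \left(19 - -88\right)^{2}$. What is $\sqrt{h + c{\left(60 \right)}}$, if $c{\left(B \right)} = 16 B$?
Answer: $\sqrt{12409} \approx 111.4$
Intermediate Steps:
$h = 11449$ ($h = \left(19 + 88\right)^{2} = 107^{2} = 11449$)
$\sqrt{h + c{\left(60 \right)}} = \sqrt{11449 + 16 \cdot 60} = \sqrt{11449 + 960} = \sqrt{12409}$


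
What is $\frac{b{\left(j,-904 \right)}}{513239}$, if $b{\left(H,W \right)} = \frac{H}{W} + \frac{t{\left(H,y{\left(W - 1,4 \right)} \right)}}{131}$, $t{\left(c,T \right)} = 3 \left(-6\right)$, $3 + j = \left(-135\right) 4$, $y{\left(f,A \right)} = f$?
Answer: $\frac{54861}{60779815336} \approx 9.0262 \cdot 10^{-7}$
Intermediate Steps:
$j = -543$ ($j = -3 - 540 = -543$)
$t{\left(c,T \right)} = -18$
$b{\left(H,W \right)} = - \frac{18}{131} + \frac{H}{W}$ ($b{\left(H,W \right)} = \frac{H}{W} - \frac{18}{131} = - \frac{18}{131} + \frac{H}{W}$)
$\frac{b{\left(j,-904 \right)}}{513239} = \frac{- \frac{18}{131} - \frac{543}{-904}}{513239} = \left(- \frac{18}{131} - - \frac{543}{904}\right) \frac{1}{513239} = \left(- \frac{18}{131} + \frac{543}{904}\right) \frac{1}{513239} = \frac{54861}{118424} \cdot \frac{1}{513239} = \frac{54861}{60779815336}$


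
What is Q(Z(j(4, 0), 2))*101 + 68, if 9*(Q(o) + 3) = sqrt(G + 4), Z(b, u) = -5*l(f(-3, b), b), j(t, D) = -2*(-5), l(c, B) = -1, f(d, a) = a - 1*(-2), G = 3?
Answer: -235 + 101*sqrt(7)/9 ≈ -205.31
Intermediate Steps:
f(d, a) = 2 + a (f(d, a) = a + 2 = 2 + a)
j(t, D) = 10
Z(b, u) = 5 (Z(b, u) = -5*(-1) = 5)
Q(o) = -3 + sqrt(7)/9 (Q(o) = -3 + sqrt(3 + 4)/9 = -3 + sqrt(7)/9)
Q(Z(j(4, 0), 2))*101 + 68 = (-3 + sqrt(7)/9)*101 + 68 = (-303 + 101*sqrt(7)/9) + 68 = -235 + 101*sqrt(7)/9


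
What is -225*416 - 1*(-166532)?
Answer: 72932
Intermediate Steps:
-225*416 - 1*(-166532) = -93600 + 166532 = 72932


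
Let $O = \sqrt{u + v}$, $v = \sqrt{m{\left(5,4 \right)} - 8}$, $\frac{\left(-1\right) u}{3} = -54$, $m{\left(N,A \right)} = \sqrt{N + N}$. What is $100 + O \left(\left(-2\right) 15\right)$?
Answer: $100 - 30 \sqrt{162 + i \sqrt{8 - \sqrt{10}}} \approx -281.85 - 2.5921 i$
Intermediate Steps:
$m{\left(N,A \right)} = \sqrt{2} \sqrt{N}$ ($m{\left(N,A \right)} = \sqrt{2 N} = \sqrt{2} \sqrt{N}$)
$u = 162$ ($u = \left(-3\right) \left(-54\right) = 162$)
$v = \sqrt{-8 + \sqrt{10}}$ ($v = \sqrt{\sqrt{2} \sqrt{5} - 8} = \sqrt{\sqrt{10} - 8} = \sqrt{-8 + \sqrt{10}} \approx 2.1995 i$)
$O = \sqrt{162 + \sqrt{-8 + \sqrt{10}}} \approx 12.728 + 0.0864 i$
$100 + O \left(\left(-2\right) 15\right) = 100 + \sqrt{162 + i \sqrt{8 - \sqrt{10}}} \left(\left(-2\right) 15\right) = 100 + \sqrt{162 + i \sqrt{8 - \sqrt{10}}} \left(-30\right) = 100 - 30 \sqrt{162 + i \sqrt{8 - \sqrt{10}}}$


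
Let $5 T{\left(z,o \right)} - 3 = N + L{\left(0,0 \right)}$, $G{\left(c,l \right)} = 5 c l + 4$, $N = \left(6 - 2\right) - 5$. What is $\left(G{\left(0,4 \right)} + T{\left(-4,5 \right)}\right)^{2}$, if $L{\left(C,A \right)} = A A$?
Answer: $\frac{484}{25} \approx 19.36$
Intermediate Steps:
$L{\left(C,A \right)} = A^{2}$
$N = -1$ ($N = 4 - 5 = -1$)
$G{\left(c,l \right)} = 4 + 5 c l$ ($G{\left(c,l \right)} = 5 c l + 4 = 4 + 5 c l$)
$T{\left(z,o \right)} = \frac{2}{5}$ ($T{\left(z,o \right)} = \frac{3}{5} + \frac{-1 + 0^{2}}{5} = \frac{3}{5} + \frac{-1 + 0}{5} = \frac{3}{5} + \frac{1}{5} \left(-1\right) = \frac{3}{5} - \frac{1}{5} = \frac{2}{5}$)
$\left(G{\left(0,4 \right)} + T{\left(-4,5 \right)}\right)^{2} = \left(\left(4 + 5 \cdot 0 \cdot 4\right) + \frac{2}{5}\right)^{2} = \left(\left(4 + 0\right) + \frac{2}{5}\right)^{2} = \left(4 + \frac{2}{5}\right)^{2} = \left(\frac{22}{5}\right)^{2} = \frac{484}{25}$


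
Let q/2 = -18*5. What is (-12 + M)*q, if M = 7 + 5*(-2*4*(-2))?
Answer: -13500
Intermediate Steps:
q = -180 (q = 2*(-18*5) = 2*(-90) = -180)
M = 87 (M = 7 + 5*(-8*(-2)) = 7 + 5*16 = 7 + 80 = 87)
(-12 + M)*q = (-12 + 87)*(-180) = 75*(-180) = -13500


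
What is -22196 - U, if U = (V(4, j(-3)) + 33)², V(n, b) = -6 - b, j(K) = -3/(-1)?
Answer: -22772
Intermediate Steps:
j(K) = 3 (j(K) = -3*(-1) = 3)
U = 576 (U = ((-6 - 1*3) + 33)² = ((-6 - 3) + 33)² = (-9 + 33)² = 24² = 576)
-22196 - U = -22196 - 1*576 = -22196 - 576 = -22772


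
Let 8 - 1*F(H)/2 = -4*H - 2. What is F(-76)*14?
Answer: -8232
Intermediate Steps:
F(H) = 20 + 8*H (F(H) = 16 - 2*(-4*H - 2) = 16 - 2*(-2 - 4*H) = 16 + (4 + 8*H) = 20 + 8*H)
F(-76)*14 = (20 + 8*(-76))*14 = (20 - 608)*14 = -588*14 = -8232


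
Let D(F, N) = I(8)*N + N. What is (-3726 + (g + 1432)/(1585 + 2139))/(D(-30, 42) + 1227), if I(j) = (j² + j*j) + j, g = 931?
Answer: -13873261/25997244 ≈ -0.53364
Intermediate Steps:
I(j) = j + 2*j² (I(j) = (j² + j²) + j = 2*j² + j = j + 2*j²)
D(F, N) = 137*N (D(F, N) = (8*(1 + 2*8))*N + N = (8*(1 + 16))*N + N = (8*17)*N + N = 136*N + N = 137*N)
(-3726 + (g + 1432)/(1585 + 2139))/(D(-30, 42) + 1227) = (-3726 + (931 + 1432)/(1585 + 2139))/(137*42 + 1227) = (-3726 + 2363/3724)/(5754 + 1227) = (-3726 + 2363*(1/3724))/6981 = (-3726 + 2363/3724)*(1/6981) = -13873261/3724*1/6981 = -13873261/25997244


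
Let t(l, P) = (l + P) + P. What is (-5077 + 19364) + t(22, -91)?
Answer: 14127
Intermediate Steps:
t(l, P) = l + 2*P (t(l, P) = (P + l) + P = l + 2*P)
(-5077 + 19364) + t(22, -91) = (-5077 + 19364) + (22 + 2*(-91)) = 14287 + (22 - 182) = 14287 - 160 = 14127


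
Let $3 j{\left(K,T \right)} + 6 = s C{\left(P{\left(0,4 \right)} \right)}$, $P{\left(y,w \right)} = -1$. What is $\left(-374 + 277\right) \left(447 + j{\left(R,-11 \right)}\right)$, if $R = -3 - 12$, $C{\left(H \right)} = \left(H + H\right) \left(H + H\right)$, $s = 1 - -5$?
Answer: $-43941$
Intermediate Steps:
$s = 6$ ($s = 1 + 5 = 6$)
$C{\left(H \right)} = 4 H^{2}$ ($C{\left(H \right)} = 2 H 2 H = 4 H^{2}$)
$R = -15$ ($R = -3 - 12 = -15$)
$j{\left(K,T \right)} = 6$ ($j{\left(K,T \right)} = -2 + \frac{6 \cdot 4 \left(-1\right)^{2}}{3} = -2 + \frac{6 \cdot 4 \cdot 1}{3} = -2 + \frac{6 \cdot 4}{3} = -2 + \frac{1}{3} \cdot 24 = -2 + 8 = 6$)
$\left(-374 + 277\right) \left(447 + j{\left(R,-11 \right)}\right) = \left(-374 + 277\right) \left(447 + 6\right) = \left(-97\right) 453 = -43941$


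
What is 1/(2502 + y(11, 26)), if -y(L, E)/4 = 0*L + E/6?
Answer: 3/7454 ≈ 0.00040247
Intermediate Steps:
y(L, E) = -2*E/3 (y(L, E) = -4*(0*L + E/6) = -4*(0 + E*(1/6)) = -4*(0 + E/6) = -2*E/3)
1/(2502 + y(11, 26)) = 1/(2502 - 2/3*26) = 1/(2502 - 52/3) = 1/(7454/3) = 3/7454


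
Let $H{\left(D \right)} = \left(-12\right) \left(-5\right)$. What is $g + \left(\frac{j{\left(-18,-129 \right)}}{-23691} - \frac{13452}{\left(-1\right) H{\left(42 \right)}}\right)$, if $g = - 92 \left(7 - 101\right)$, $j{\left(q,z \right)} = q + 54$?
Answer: $\frac{350318757}{39485} \approx 8872.2$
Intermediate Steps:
$H{\left(D \right)} = 60$
$j{\left(q,z \right)} = 54 + q$
$g = 8648$ ($g = \left(-92\right) \left(-94\right) = 8648$)
$g + \left(\frac{j{\left(-18,-129 \right)}}{-23691} - \frac{13452}{\left(-1\right) H{\left(42 \right)}}\right) = 8648 + \left(\frac{54 - 18}{-23691} - \frac{13452}{\left(-1\right) 60}\right) = 8648 - \left(\frac{12}{7897} + \frac{13452}{-60}\right) = 8648 - - \frac{8852477}{39485} = 8648 + \left(- \frac{12}{7897} + \frac{1121}{5}\right) = 8648 + \frac{8852477}{39485} = \frac{350318757}{39485}$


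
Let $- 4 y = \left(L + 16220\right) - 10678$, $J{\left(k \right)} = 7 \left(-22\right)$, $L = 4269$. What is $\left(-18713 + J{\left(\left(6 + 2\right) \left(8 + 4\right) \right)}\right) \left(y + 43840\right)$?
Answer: $- \frac{3123412983}{4} \approx -7.8085 \cdot 10^{8}$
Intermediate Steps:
$J{\left(k \right)} = -154$
$y = - \frac{9811}{4}$ ($y = - \frac{\left(4269 + 16220\right) - 10678}{4} = - \frac{20489 - 10678}{4} = \left(- \frac{1}{4}\right) 9811 = - \frac{9811}{4} \approx -2452.8$)
$\left(-18713 + J{\left(\left(6 + 2\right) \left(8 + 4\right) \right)}\right) \left(y + 43840\right) = \left(-18713 - 154\right) \left(- \frac{9811}{4} + 43840\right) = \left(-18867\right) \frac{165549}{4} = - \frac{3123412983}{4}$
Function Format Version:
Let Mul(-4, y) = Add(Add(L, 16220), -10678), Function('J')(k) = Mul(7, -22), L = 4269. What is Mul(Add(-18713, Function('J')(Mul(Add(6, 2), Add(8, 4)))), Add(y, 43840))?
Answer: Rational(-3123412983, 4) ≈ -7.8085e+8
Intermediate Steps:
Function('J')(k) = -154
y = Rational(-9811, 4) (y = Mul(Rational(-1, 4), Add(Add(4269, 16220), -10678)) = Mul(Rational(-1, 4), Add(20489, -10678)) = Mul(Rational(-1, 4), 9811) = Rational(-9811, 4) ≈ -2452.8)
Mul(Add(-18713, Function('J')(Mul(Add(6, 2), Add(8, 4)))), Add(y, 43840)) = Mul(Add(-18713, -154), Add(Rational(-9811, 4), 43840)) = Mul(-18867, Rational(165549, 4)) = Rational(-3123412983, 4)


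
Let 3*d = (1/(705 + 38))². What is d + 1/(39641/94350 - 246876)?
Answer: -132964758491/38576153376614973 ≈ -3.4468e-6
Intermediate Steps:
d = 1/1656147 (d = (1/(705 + 38))²/3 = (1/743)²/3 = (⅓)*(1/552049) = 1/1656147 ≈ 6.0381e-7)
d + 1/(39641/94350 - 246876) = 1/1656147 + 1/(39641/94350 - 246876) = 1/1656147 + 1/(-23292710959/94350) = 1/1656147 - 94350/23292710959 = -132964758491/38576153376614973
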